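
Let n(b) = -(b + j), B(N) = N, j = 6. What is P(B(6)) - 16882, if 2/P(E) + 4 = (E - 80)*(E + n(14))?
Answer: -8711111/516 ≈ -16882.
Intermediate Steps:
n(b) = -6 - b (n(b) = -(b + 6) = -(6 + b) = -6 - b)
P(E) = 2/(-4 + (-80 + E)*(-20 + E)) (P(E) = 2/(-4 + (E - 80)*(E + (-6 - 1*14))) = 2/(-4 + (-80 + E)*(E + (-6 - 14))) = 2/(-4 + (-80 + E)*(E - 20)) = 2/(-4 + (-80 + E)*(-20 + E)))
P(B(6)) - 16882 = 2/(1596 + 6² - 100*6) - 16882 = 2/(1596 + 36 - 600) - 16882 = 2/1032 - 16882 = 2*(1/1032) - 16882 = 1/516 - 16882 = -8711111/516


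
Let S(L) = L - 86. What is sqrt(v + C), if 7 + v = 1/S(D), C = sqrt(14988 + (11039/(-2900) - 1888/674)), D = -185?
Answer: sqrt(-4912711903338200 + 7177388930*sqrt(143089568142861))/26484830 ≈ 10.742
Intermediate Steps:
C = sqrt(143089568142861)/97730 (C = sqrt(14988 + (11039*(-1/2900) - 1888*1/674)) = sqrt(14988 + (-11039/2900 - 944/337)) = sqrt(14988 - 6457743/977300) = sqrt(14641314657/977300) = sqrt(143089568142861)/97730 ≈ 122.40)
S(L) = -86 + L
v = -1898/271 (v = -7 + 1/(-86 - 185) = -7 + 1/(-271) = -7 - 1/271 = -1898/271 ≈ -7.0037)
sqrt(v + C) = sqrt(-1898/271 + sqrt(143089568142861)/97730)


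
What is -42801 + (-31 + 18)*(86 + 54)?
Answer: -44621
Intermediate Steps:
-42801 + (-31 + 18)*(86 + 54) = -42801 - 13*140 = -42801 - 1820 = -44621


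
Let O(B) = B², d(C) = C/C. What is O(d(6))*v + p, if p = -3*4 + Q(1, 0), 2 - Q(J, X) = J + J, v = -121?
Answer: -133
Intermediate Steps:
d(C) = 1
Q(J, X) = 2 - 2*J (Q(J, X) = 2 - (J + J) = 2 - 2*J)
p = -12 (p = -3*4 + (2 - 2*1) = -12 + (2 - 2) = -12 + 0 = -12)
O(d(6))*v + p = 1²*(-121) - 12 = 1*(-121) - 12 = -121 - 12 = -133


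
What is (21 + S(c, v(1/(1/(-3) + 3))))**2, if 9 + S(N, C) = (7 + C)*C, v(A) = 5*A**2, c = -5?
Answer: 5088967569/16777216 ≈ 303.33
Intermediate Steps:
S(N, C) = -9 + C*(7 + C) (S(N, C) = -9 + (7 + C)*C = -9 + C*(7 + C))
(21 + S(c, v(1/(1/(-3) + 3))))**2 = (21 + (-9 + (5*(1/(1/(-3) + 3))**2)**2 + 7*(5*(1/(1/(-3) + 3))**2)))**2 = (21 + (-9 + (5*(1/(-1/3 + 3))**2)**2 + 7*(5*(1/(-1/3 + 3))**2)))**2 = (21 + (-9 + (5*(1/(8/3))**2)**2 + 7*(5*(1/(8/3))**2)))**2 = (21 + (-9 + (5*(3/8)**2)**2 + 7*(5*(3/8)**2)))**2 = (21 + (-9 + (5*(9/64))**2 + 7*(5*(9/64))))**2 = (21 + (-9 + (45/64)**2 + 7*(45/64)))**2 = (21 + (-9 + 2025/4096 + 315/64))**2 = (21 - 14679/4096)**2 = (71337/4096)**2 = 5088967569/16777216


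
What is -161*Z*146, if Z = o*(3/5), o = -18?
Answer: 1269324/5 ≈ 2.5386e+5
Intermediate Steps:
Z = -54/5 ≈ -10.800
-161*Z*146 = -161*(-54/5)*146 = (8694/5)*146 = 1269324/5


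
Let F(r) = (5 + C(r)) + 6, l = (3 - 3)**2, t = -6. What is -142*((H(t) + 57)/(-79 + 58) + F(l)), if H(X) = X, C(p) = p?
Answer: -8520/7 ≈ -1217.1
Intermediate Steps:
l = 0 (l = 0**2 = 0)
F(r) = 11 + r (F(r) = (5 + r) + 6 = 11 + r)
-142*((H(t) + 57)/(-79 + 58) + F(l)) = -142*((-6 + 57)/(-79 + 58) + (11 + 0)) = -142*(51/(-21) + 11) = -142*(51*(-1/21) + 11) = -142*(-17/7 + 11) = -142*60/7 = -8520/7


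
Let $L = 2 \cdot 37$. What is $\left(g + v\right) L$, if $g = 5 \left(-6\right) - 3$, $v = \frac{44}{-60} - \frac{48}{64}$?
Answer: $- \frac{76553}{30} \approx -2551.8$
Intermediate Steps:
$L = 74$
$v = - \frac{89}{60}$ ($v = 44 \left(- \frac{1}{60}\right) - \frac{3}{4} = - \frac{11}{15} - \frac{3}{4} = - \frac{89}{60} \approx -1.4833$)
$g = -33$ ($g = -30 - 3 = -33$)
$\left(g + v\right) L = \left(-33 - \frac{89}{60}\right) 74 = \left(- \frac{2069}{60}\right) 74 = - \frac{76553}{30}$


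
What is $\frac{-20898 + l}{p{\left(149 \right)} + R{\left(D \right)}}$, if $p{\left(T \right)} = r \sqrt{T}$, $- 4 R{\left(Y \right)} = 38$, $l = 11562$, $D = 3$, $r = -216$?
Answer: $- \frac{354768}{27806615} + \frac{8066304 \sqrt{149}}{27806615} \approx 3.5282$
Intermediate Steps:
$R{\left(Y \right)} = - \frac{19}{2}$ ($R{\left(Y \right)} = \left(- \frac{1}{4}\right) 38 = - \frac{19}{2}$)
$p{\left(T \right)} = - 216 \sqrt{T}$
$\frac{-20898 + l}{p{\left(149 \right)} + R{\left(D \right)}} = \frac{-20898 + 11562}{- 216 \sqrt{149} - \frac{19}{2}} = - \frac{9336}{- \frac{19}{2} - 216 \sqrt{149}}$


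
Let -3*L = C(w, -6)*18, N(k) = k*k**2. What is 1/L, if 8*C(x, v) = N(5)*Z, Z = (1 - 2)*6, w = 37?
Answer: 2/1125 ≈ 0.0017778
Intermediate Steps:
N(k) = k**3
Z = -6 (Z = -1*6 = -6)
C(x, v) = -375/4 (C(x, v) = (5**3*(-6))/8 = (125*(-6))/8 = (1/8)*(-750) = -375/4)
L = 1125/2 (L = -(-125)*18/4 = -1/3*(-3375/2) = 1125/2 ≈ 562.50)
1/L = 1/(1125/2) = 2/1125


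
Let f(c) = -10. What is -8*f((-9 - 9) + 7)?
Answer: 80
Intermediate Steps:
-8*f((-9 - 9) + 7) = -8*(-10) = 80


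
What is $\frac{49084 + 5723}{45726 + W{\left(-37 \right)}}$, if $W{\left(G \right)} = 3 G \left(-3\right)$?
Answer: $\frac{18269}{15353} \approx 1.1899$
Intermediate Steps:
$W{\left(G \right)} = - 9 G$
$\frac{49084 + 5723}{45726 + W{\left(-37 \right)}} = \frac{49084 + 5723}{45726 - -333} = \frac{54807}{45726 + 333} = \frac{54807}{46059} = 54807 \cdot \frac{1}{46059} = \frac{18269}{15353}$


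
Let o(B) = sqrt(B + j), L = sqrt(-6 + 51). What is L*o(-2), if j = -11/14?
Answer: 3*I*sqrt(2730)/14 ≈ 11.196*I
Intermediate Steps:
L = 3*sqrt(5) (L = sqrt(45) = 3*sqrt(5) ≈ 6.7082)
j = -11/14 (j = -11*1/14 = -11/14 ≈ -0.78571)
o(B) = sqrt(-11/14 + B) (o(B) = sqrt(B - 11/14) = sqrt(-11/14 + B))
L*o(-2) = (3*sqrt(5))*(sqrt(-154 + 196*(-2))/14) = (3*sqrt(5))*(sqrt(-154 - 392)/14) = (3*sqrt(5))*(sqrt(-546)/14) = (3*sqrt(5))*((I*sqrt(546))/14) = (3*sqrt(5))*(I*sqrt(546)/14) = 3*I*sqrt(2730)/14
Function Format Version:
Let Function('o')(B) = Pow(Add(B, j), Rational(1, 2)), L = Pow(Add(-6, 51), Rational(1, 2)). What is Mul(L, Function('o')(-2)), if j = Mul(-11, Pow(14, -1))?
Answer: Mul(Rational(3, 14), I, Pow(2730, Rational(1, 2))) ≈ Mul(11.196, I)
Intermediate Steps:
L = Mul(3, Pow(5, Rational(1, 2))) (L = Pow(45, Rational(1, 2)) = Mul(3, Pow(5, Rational(1, 2))) ≈ 6.7082)
j = Rational(-11, 14) (j = Mul(-11, Rational(1, 14)) = Rational(-11, 14) ≈ -0.78571)
Function('o')(B) = Pow(Add(Rational(-11, 14), B), Rational(1, 2)) (Function('o')(B) = Pow(Add(B, Rational(-11, 14)), Rational(1, 2)) = Pow(Add(Rational(-11, 14), B), Rational(1, 2)))
Mul(L, Function('o')(-2)) = Mul(Mul(3, Pow(5, Rational(1, 2))), Mul(Rational(1, 14), Pow(Add(-154, Mul(196, -2)), Rational(1, 2)))) = Mul(Mul(3, Pow(5, Rational(1, 2))), Mul(Rational(1, 14), Pow(Add(-154, -392), Rational(1, 2)))) = Mul(Mul(3, Pow(5, Rational(1, 2))), Mul(Rational(1, 14), Pow(-546, Rational(1, 2)))) = Mul(Mul(3, Pow(5, Rational(1, 2))), Mul(Rational(1, 14), Mul(I, Pow(546, Rational(1, 2))))) = Mul(Mul(3, Pow(5, Rational(1, 2))), Mul(Rational(1, 14), I, Pow(546, Rational(1, 2)))) = Mul(Rational(3, 14), I, Pow(2730, Rational(1, 2)))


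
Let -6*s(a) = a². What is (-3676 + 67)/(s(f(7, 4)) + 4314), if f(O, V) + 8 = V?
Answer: -10827/12934 ≈ -0.83710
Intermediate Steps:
f(O, V) = -8 + V
s(a) = -a²/6
(-3676 + 67)/(s(f(7, 4)) + 4314) = (-3676 + 67)/(-(-8 + 4)²/6 + 4314) = -3609/(-⅙*(-4)² + 4314) = -3609/(-⅙*16 + 4314) = -3609/(-8/3 + 4314) = -3609/12934/3 = -3609*3/12934 = -10827/12934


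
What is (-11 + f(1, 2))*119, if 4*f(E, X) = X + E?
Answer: -4879/4 ≈ -1219.8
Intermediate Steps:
f(E, X) = E/4 + X/4 (f(E, X) = (X + E)/4 = (E + X)/4 = E/4 + X/4)
(-11 + f(1, 2))*119 = (-11 + ((¼)*1 + (¼)*2))*119 = (-11 + (¼ + ½))*119 = (-11 + ¾)*119 = -41/4*119 = -4879/4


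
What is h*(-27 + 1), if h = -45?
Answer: 1170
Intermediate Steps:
h*(-27 + 1) = -45*(-27 + 1) = -45*(-26) = 1170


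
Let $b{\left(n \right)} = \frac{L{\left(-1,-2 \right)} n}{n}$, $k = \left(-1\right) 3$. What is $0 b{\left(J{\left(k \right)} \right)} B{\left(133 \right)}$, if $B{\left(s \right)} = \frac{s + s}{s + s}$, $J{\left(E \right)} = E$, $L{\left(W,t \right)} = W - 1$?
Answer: $0$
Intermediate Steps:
$L{\left(W,t \right)} = -1 + W$
$k = -3$
$B{\left(s \right)} = 1$ ($B{\left(s \right)} = \frac{2 s}{2 s} = 2 s \frac{1}{2 s} = 1$)
$b{\left(n \right)} = -2$ ($b{\left(n \right)} = \frac{\left(-1 - 1\right) n}{n} = \frac{\left(-2\right) n}{n} = -2$)
$0 b{\left(J{\left(k \right)} \right)} B{\left(133 \right)} = 0 \left(-2\right) 1 = 0 \cdot 1 = 0$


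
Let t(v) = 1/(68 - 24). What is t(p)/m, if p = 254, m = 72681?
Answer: 1/3197964 ≈ 3.1270e-7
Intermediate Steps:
t(v) = 1/44
t(p)/m = (1/44)/72681 = (1/44)*(1/72681) = 1/3197964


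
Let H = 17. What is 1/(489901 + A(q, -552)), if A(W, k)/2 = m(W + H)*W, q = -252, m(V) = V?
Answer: 1/608341 ≈ 1.6438e-6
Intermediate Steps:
A(W, k) = 2*W*(17 + W) (A(W, k) = 2*((W + 17)*W) = 2*((17 + W)*W) = 2*(W*(17 + W)) = 2*W*(17 + W))
1/(489901 + A(q, -552)) = 1/(489901 + 2*(-252)*(17 - 252)) = 1/(489901 + 2*(-252)*(-235)) = 1/(489901 + 118440) = 1/608341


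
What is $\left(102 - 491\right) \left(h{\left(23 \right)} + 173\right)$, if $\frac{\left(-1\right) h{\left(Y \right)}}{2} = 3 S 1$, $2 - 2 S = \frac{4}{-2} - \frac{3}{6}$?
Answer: $- \frac{124091}{2} \approx -62046.0$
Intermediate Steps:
$S = \frac{9}{4}$ ($S = 1 - \frac{\frac{4}{-2} - \frac{3}{6}}{2} = 1 - \frac{4 \left(- \frac{1}{2}\right) - \frac{1}{2}}{2} = 1 - \frac{-2 - \frac{1}{2}}{2} = 1 - - \frac{5}{4} = 1 + \frac{5}{4} = \frac{9}{4} \approx 2.25$)
$h{\left(Y \right)} = - \frac{27}{2}$ ($h{\left(Y \right)} = - 2 \cdot 3 \cdot \frac{9}{4} \cdot 1 = - 2 \cdot \frac{27}{4} \cdot 1 = \left(-2\right) \frac{27}{4} = - \frac{27}{2}$)
$\left(102 - 491\right) \left(h{\left(23 \right)} + 173\right) = \left(102 - 491\right) \left(- \frac{27}{2} + 173\right) = \left(-389\right) \frac{319}{2} = - \frac{124091}{2}$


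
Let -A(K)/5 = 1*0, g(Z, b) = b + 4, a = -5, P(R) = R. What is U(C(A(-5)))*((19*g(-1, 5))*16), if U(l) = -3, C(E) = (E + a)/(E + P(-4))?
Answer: -8208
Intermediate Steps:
g(Z, b) = 4 + b
A(K) = 0 (A(K) = -5*0 = 0)
C(E) = (-5 + E)/(-4 + E) (C(E) = (E - 5)/(E - 4) = (-5 + E)/(-4 + E))
U(C(A(-5)))*((19*g(-1, 5))*16) = -3*19*(4 + 5)*16 = -3*19*9*16 = -513*16 = -3*2736 = -8208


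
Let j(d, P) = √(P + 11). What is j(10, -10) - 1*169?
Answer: -168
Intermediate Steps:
j(d, P) = √(11 + P)
j(10, -10) - 1*169 = √(11 - 10) - 1*169 = √1 - 169 = 1 - 169 = -168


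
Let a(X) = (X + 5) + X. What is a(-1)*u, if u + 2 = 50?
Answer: 144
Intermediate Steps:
u = 48 (u = -2 + 50 = 48)
a(X) = 5 + 2*X (a(X) = (5 + X) + X = 5 + 2*X)
a(-1)*u = (5 + 2*(-1))*48 = (5 - 2)*48 = 3*48 = 144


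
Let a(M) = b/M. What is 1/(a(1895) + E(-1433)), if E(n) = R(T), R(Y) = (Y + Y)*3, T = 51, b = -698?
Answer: 1895/579172 ≈ 0.0032719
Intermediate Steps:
a(M) = -698/M
R(Y) = 6*Y (R(Y) = (2*Y)*3 = 6*Y)
E(n) = 306 (E(n) = 6*51 = 306)
1/(a(1895) + E(-1433)) = 1/(-698/1895 + 306) = 1/(579172/1895) = 1895/579172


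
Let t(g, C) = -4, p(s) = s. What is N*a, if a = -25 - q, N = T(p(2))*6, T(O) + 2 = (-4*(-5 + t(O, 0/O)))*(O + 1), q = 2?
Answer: -17172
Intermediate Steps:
T(O) = 34 + 36*O (T(O) = -2 + (-4*(-5 - 4))*(O + 1) = -2 + (-4*(-9))*(1 + O) = -2 + 36*(1 + O) = -2 + (36 + 36*O) = 34 + 36*O)
N = 636 (N = (34 + 36*2)*6 = (34 + 72)*6 = 106*6 = 636)
a = -27 (a = -25 - 1*2 = -25 - 2 = -27)
N*a = 636*(-27) = -17172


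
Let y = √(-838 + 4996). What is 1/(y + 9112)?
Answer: 4556/41512193 - 3*√462/83024386 ≈ 0.00010897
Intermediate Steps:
y = 3*√462 (y = √4158 = 3*√462 ≈ 64.483)
1/(y + 9112) = 1/(3*√462 + 9112) = 1/(9112 + 3*√462)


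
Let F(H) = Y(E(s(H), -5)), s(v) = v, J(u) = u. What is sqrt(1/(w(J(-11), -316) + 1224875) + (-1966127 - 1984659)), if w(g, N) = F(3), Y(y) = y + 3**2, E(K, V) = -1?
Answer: I*sqrt(48987733905158551)/111353 ≈ 1987.7*I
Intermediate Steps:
Y(y) = 9 + y (Y(y) = y + 9 = 9 + y)
F(H) = 8 (F(H) = 9 - 1 = 8)
w(g, N) = 8
sqrt(1/(w(J(-11), -316) + 1224875) + (-1966127 - 1984659)) = sqrt(1/(8 + 1224875) + (-1966127 - 1984659)) = sqrt(1/1224883 - 3950786) = sqrt(-4839250608037/1224883) = I*sqrt(48987733905158551)/111353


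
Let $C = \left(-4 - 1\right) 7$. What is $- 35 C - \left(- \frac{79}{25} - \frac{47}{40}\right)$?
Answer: $\frac{245867}{200} \approx 1229.3$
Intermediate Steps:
$C = -35$ ($C = \left(-5\right) 7 = -35$)
$- 35 C - \left(- \frac{79}{25} - \frac{47}{40}\right) = \left(-35\right) \left(-35\right) - \left(- \frac{79}{25} - \frac{47}{40}\right) = 1225 - - \frac{867}{200} = 1225 + \left(\frac{47}{40} + \frac{79}{25}\right) = 1225 + \frac{867}{200} = \frac{245867}{200}$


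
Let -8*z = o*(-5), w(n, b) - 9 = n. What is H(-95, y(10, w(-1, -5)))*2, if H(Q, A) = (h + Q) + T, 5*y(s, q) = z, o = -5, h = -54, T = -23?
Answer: -344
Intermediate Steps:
w(n, b) = 9 + n
z = -25/8 (z = -(-5)*(-5)/8 = -1/8*25 = -25/8 ≈ -3.1250)
y(s, q) = -5/8 (y(s, q) = (1/5)*(-25/8) = -5/8)
H(Q, A) = -77 + Q (H(Q, A) = (-54 + Q) - 23 = -77 + Q)
H(-95, y(10, w(-1, -5)))*2 = (-77 - 95)*2 = -172*2 = -344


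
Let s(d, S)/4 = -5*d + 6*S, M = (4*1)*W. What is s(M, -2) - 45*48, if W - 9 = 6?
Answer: -3408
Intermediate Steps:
W = 15 (W = 9 + 6 = 15)
M = 60 (M = (4*1)*15 = 4*15 = 60)
s(d, S) = -20*d + 24*S (s(d, S) = 4*(-5*d + 6*S) = -20*d + 24*S)
s(M, -2) - 45*48 = (-20*60 + 24*(-2)) - 45*48 = (-1200 - 48) - 2160 = -1248 - 2160 = -3408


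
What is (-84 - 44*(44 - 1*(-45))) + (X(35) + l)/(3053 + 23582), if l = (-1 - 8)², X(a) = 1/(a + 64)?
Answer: -2109490396/527373 ≈ -4000.0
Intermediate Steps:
X(a) = 1/(64 + a)
l = 81 (l = (-9)² = 81)
(-84 - 44*(44 - 1*(-45))) + (X(35) + l)/(3053 + 23582) = (-84 - 44*(44 - 1*(-45))) + (1/(64 + 35) + 81)/(3053 + 23582) = (-84 - 44*(44 + 45)) + (1/99 + 81)/26635 = (-84 - 44*89) + (1/99 + 81)*(1/26635) = (-84 - 3916) + (8020/99)*(1/26635) = -4000 + 1604/527373 = -2109490396/527373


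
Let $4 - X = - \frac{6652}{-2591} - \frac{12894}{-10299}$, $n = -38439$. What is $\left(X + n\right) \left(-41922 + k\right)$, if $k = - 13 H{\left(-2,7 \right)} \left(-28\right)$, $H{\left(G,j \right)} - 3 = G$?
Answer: $\frac{14209077878434362}{8894903} \approx 1.5974 \cdot 10^{9}$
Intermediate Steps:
$H{\left(G,j \right)} = 3 + G$
$X = \frac{1607178}{8894903}$ ($X = 4 - \left(- \frac{6652}{-2591} - \frac{12894}{-10299}\right) = 4 - \left(\left(-6652\right) \left(- \frac{1}{2591}\right) - - \frac{4298}{3433}\right) = 4 - \left(\frac{6652}{2591} + \frac{4298}{3433}\right) = 4 - \frac{33972434}{8894903} = \frac{1607178}{8894903} \approx 0.18069$)
$k = 364$ ($k = - 13 \left(3 - 2\right) \left(-28\right) = \left(-13\right) 1 \left(-28\right) = \left(-13\right) \left(-28\right) = 364$)
$\left(X + n\right) \left(-41922 + k\right) = \left(\frac{1607178}{8894903} - 38439\right) \left(-41922 + 364\right) = \left(- \frac{341909569239}{8894903}\right) \left(-41558\right) = \frac{14209077878434362}{8894903}$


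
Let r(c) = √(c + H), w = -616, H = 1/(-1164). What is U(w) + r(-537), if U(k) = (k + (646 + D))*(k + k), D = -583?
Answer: 681296 + I*√181895079/582 ≈ 6.813e+5 + 23.173*I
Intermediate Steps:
H = -1/1164 ≈ -0.00085911
r(c) = √(-1/1164 + c) (r(c) = √(c - 1/1164) = √(-1/1164 + c))
U(k) = 2*k*(63 + k) (U(k) = (k + (646 - 583))*(k + k) = (k + 63)*(2*k) = (63 + k)*(2*k) = 2*k*(63 + k))
U(w) + r(-537) = 2*(-616)*(63 - 616) + √(-291 + 338724*(-537))/582 = 2*(-616)*(-553) + √(-291 - 181894788)/582 = 681296 + √(-181895079)/582 = 681296 + (I*√181895079)/582 = 681296 + I*√181895079/582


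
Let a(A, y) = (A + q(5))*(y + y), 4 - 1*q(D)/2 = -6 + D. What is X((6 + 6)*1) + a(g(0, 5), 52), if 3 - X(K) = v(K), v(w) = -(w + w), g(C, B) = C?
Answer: 1067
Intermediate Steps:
q(D) = 20 - 2*D (q(D) = 8 - 2*(-6 + D) = 8 + (12 - 2*D) = 20 - 2*D)
a(A, y) = 2*y*(10 + A) (a(A, y) = (A + (20 - 2*5))*(y + y) = (A + (20 - 10))*(2*y) = (A + 10)*(2*y) = (10 + A)*(2*y) = 2*y*(10 + A))
v(w) = -2*w
X(K) = 3 + 2*K (X(K) = 3 - (-2)*K = 3 + 2*K)
X((6 + 6)*1) + a(g(0, 5), 52) = (3 + 2*((6 + 6)*1)) + 2*52*(10 + 0) = (3 + 2*(12*1)) + 2*52*10 = (3 + 2*12) + 1040 = (3 + 24) + 1040 = 27 + 1040 = 1067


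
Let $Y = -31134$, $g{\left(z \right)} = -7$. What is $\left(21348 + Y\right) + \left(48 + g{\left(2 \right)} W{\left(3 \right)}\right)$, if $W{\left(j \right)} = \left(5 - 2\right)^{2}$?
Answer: $-9801$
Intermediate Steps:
$W{\left(j \right)} = 9$ ($W{\left(j \right)} = 3^{2} = 9$)
$\left(21348 + Y\right) + \left(48 + g{\left(2 \right)} W{\left(3 \right)}\right) = \left(21348 - 31134\right) + \left(48 - 63\right) = -9786 + \left(48 - 63\right) = -9786 - 15 = -9801$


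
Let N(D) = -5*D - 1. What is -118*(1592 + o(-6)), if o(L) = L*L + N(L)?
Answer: -195526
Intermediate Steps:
N(D) = -1 - 5*D
o(L) = -1 + L² - 5*L (o(L) = L*L + (-1 - 5*L) = L² + (-1 - 5*L) = -1 + L² - 5*L)
-118*(1592 + o(-6)) = -118*(1592 + (-1 + (-6)² - 5*(-6))) = -118*(1592 + (-1 + 36 + 30)) = -118*(1592 + 65) = -118*1657 = -195526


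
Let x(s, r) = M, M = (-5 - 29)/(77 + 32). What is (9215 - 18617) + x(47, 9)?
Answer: -1024852/109 ≈ -9402.3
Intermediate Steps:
M = -34/109 ≈ -0.31193
x(s, r) = -34/109
(9215 - 18617) + x(47, 9) = (9215 - 18617) - 34/109 = -9402 - 34/109 = -1024852/109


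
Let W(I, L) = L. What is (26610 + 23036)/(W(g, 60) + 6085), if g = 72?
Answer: 49646/6145 ≈ 8.0791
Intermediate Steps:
(26610 + 23036)/(W(g, 60) + 6085) = (26610 + 23036)/(60 + 6085) = 49646/6145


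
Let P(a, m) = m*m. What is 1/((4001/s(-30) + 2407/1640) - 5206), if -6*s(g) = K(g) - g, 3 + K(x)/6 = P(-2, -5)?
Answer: -44280/237018331 ≈ -0.00018682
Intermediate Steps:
P(a, m) = m²
K(x) = 132 (K(x) = -18 + 6*(-5)² = -18 + 6*25 = -18 + 150 = 132)
s(g) = -22 + g/6 (s(g) = -(132 - g)/6 = -22 + g/6)
1/((4001/s(-30) + 2407/1640) - 5206) = 1/((4001/(-22 + (⅙)*(-30)) + 2407/1640) - 5206) = 1/((4001/(-22 - 5) + 2407*(1/1640)) - 5206) = 1/((4001/(-27) + 2407/1640) - 5206) = 1/((4001*(-1/27) + 2407/1640) - 5206) = 1/((-4001/27 + 2407/1640) - 5206) = 1/(-6496651/44280 - 5206) = 1/(-237018331/44280) = -44280/237018331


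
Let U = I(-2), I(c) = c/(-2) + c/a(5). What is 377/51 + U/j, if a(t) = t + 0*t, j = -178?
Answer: 335377/45390 ≈ 7.3888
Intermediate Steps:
a(t) = t (a(t) = t + 0 = t)
I(c) = -3*c/10 (I(c) = c/(-2) + c/5 = c*(-½) + c*(⅕) = -c/2 + c/5 = -3*c/10)
U = ⅗ (U = -3/10*(-2) = ⅗ ≈ 0.60000)
377/51 + U/j = 377/51 + (⅗)/(-178) = 377*(1/51) + (⅗)*(-1/178) = 377/51 - 3/890 = 335377/45390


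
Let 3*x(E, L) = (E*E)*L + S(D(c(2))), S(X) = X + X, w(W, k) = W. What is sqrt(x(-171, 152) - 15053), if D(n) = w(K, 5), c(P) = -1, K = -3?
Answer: sqrt(1466489) ≈ 1211.0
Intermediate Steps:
D(n) = -3
S(X) = 2*X
x(E, L) = -2 + L*E**2/3 (x(E, L) = ((E*E)*L + 2*(-3))/3 = (E**2*L - 6)/3 = (L*E**2 - 6)/3 = (-6 + L*E**2)/3 = -2 + L*E**2/3)
sqrt(x(-171, 152) - 15053) = sqrt((-2 + (1/3)*152*(-171)**2) - 15053) = sqrt((-2 + (1/3)*152*29241) - 15053) = sqrt((-2 + 1481544) - 15053) = sqrt(1481542 - 15053) = sqrt(1466489)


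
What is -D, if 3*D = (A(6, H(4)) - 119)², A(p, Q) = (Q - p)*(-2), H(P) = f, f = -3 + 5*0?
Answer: -10201/3 ≈ -3400.3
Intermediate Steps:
f = -3 (f = -3 + 0 = -3)
H(P) = -3
A(p, Q) = -2*Q + 2*p
D = 10201/3 (D = ((-2*(-3) + 2*6) - 119)²/3 = ((6 + 12) - 119)²/3 = (18 - 119)²/3 = (⅓)*(-101)² = (⅓)*10201 = 10201/3 ≈ 3400.3)
-D = -1*10201/3 = -10201/3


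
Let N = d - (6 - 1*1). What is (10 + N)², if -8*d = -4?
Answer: 121/4 ≈ 30.250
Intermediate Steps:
d = ½ (d = -⅛*(-4) = ½ ≈ 0.50000)
N = -9/2 (N = ½ - (6 - 1*1) = ½ - (6 - 1) = ½ - 1*5 = ½ - 5 = -9/2 ≈ -4.5000)
(10 + N)² = (10 - 9/2)² = (11/2)² = 121/4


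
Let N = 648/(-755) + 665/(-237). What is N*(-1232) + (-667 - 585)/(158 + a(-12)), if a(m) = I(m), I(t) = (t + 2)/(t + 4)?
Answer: 513648307904/113981595 ≈ 4506.4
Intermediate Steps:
I(t) = (2 + t)/(4 + t)
a(m) = (2 + m)/(4 + m)
N = -655651/178935 (N = 648*(-1/755) + 665*(-1/237) = -648/755 - 665/237 = -655651/178935 ≈ -3.6642)
N*(-1232) + (-667 - 585)/(158 + a(-12)) = -655651/178935*(-1232) + (-667 - 585)/(158 + (2 - 12)/(4 - 12)) = 807762032/178935 - 1252/(158 - 10/(-8)) = 807762032/178935 - 1252/(158 - ⅛*(-10)) = 807762032/178935 - 1252/(158 + 5/4) = 807762032/178935 - 1252/637/4 = 807762032/178935 - 1252*4/637 = 807762032/178935 - 5008/637 = 513648307904/113981595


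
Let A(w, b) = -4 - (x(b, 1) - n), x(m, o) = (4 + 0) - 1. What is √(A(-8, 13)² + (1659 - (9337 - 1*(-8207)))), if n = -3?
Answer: I*√15785 ≈ 125.64*I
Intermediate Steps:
x(m, o) = 3 (x(m, o) = 4 - 1 = 3)
A(w, b) = -10 (A(w, b) = -4 - (3 - 1*(-3)) = -4 - (3 + 3) = -4 - 1*6 = -4 - 6 = -10)
√(A(-8, 13)² + (1659 - (9337 - 1*(-8207)))) = √((-10)² + (1659 - (9337 - 1*(-8207)))) = √(100 + (1659 - (9337 + 8207))) = √(100 + (1659 - 1*17544)) = √(100 + (1659 - 17544)) = √(100 - 15885) = √(-15785) = I*√15785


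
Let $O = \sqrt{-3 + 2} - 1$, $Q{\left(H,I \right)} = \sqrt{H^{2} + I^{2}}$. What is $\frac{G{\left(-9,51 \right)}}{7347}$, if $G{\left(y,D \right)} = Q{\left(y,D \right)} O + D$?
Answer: $\frac{17}{2449} + \frac{\sqrt{298} \left(-1 + i\right)}{2449} \approx -0.00010726 + 0.0070489 i$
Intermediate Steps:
$O = -1 + i$ ($O = \sqrt{-1} - 1 = i - 1 = -1 + i \approx -1.0 + 1.0 i$)
$G{\left(y,D \right)} = D + \sqrt{D^{2} + y^{2}} \left(-1 + i\right)$ ($G{\left(y,D \right)} = \sqrt{y^{2} + D^{2}} \left(-1 + i\right) + D = \sqrt{D^{2} + y^{2}} \left(-1 + i\right) + D = D + \sqrt{D^{2} + y^{2}} \left(-1 + i\right)$)
$\frac{G{\left(-9,51 \right)}}{7347} = \frac{51 + \sqrt{51^{2} + \left(-9\right)^{2}} \left(-1 + i\right)}{7347} = \left(51 + \sqrt{2601 + 81} \left(-1 + i\right)\right) \frac{1}{7347} = \left(51 + \sqrt{2682} \left(-1 + i\right)\right) \frac{1}{7347} = \left(51 + 3 \sqrt{298} \left(-1 + i\right)\right) \frac{1}{7347} = \frac{17}{2449} + \frac{\sqrt{298} \left(-1 + i\right)}{2449}$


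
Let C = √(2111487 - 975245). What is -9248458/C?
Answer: -4624229*√1136242/568121 ≈ -8676.3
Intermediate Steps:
C = √1136242 ≈ 1065.9
-9248458/C = -9248458*√1136242/1136242 = -4624229*√1136242/568121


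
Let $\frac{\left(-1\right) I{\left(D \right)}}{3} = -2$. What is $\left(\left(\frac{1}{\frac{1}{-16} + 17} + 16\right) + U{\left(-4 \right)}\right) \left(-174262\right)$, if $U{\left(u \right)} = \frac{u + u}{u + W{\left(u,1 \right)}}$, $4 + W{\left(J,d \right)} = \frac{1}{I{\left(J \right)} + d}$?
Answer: $- \frac{4032359312}{1355} \approx -2.9759 \cdot 10^{6}$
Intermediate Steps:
$I{\left(D \right)} = 6$ ($I{\left(D \right)} = \left(-3\right) \left(-2\right) = 6$)
$W{\left(J,d \right)} = -4 + \frac{1}{6 + d}$
$U{\left(u \right)} = \frac{2 u}{- \frac{27}{7} + u}$ ($U{\left(u \right)} = \frac{u + u}{u + \frac{-23 - 4}{6 + 1}} = \frac{2 u}{u + \frac{-23 - 4}{7}} = \frac{2 u}{u + \frac{1}{7} \left(-27\right)} = \frac{2 u}{u - \frac{27}{7}} = \frac{2 u}{- \frac{27}{7} + u}$)
$\left(\left(\frac{1}{\frac{1}{-16} + 17} + 16\right) + U{\left(-4 \right)}\right) \left(-174262\right) = \left(\left(\frac{1}{\frac{1}{-16} + 17} + 16\right) + 14 \left(-4\right) \frac{1}{-27 + 7 \left(-4\right)}\right) \left(-174262\right) = \left(\left(\frac{1}{- \frac{1}{16} + 17} + 16\right) + 14 \left(-4\right) \frac{1}{-27 - 28}\right) \left(-174262\right) = \left(\left(\frac{1}{\frac{271}{16}} + 16\right) + 14 \left(-4\right) \frac{1}{-55}\right) \left(-174262\right) = \left(\left(\frac{16}{271} + 16\right) + 14 \left(-4\right) \left(- \frac{1}{55}\right)\right) \left(-174262\right) = \left(\frac{4352}{271} + \frac{56}{55}\right) \left(-174262\right) = \frac{254536}{14905} \left(-174262\right) = - \frac{4032359312}{1355}$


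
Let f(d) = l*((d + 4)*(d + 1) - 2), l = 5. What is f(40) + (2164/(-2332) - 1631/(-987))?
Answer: 740708588/82203 ≈ 9010.7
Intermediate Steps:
f(d) = -10 + 5*(1 + d)*(4 + d) (f(d) = 5*((d + 4)*(d + 1) - 2) = 5*((4 + d)*(1 + d) - 2) = 5*((1 + d)*(4 + d) - 2) = 5*(-2 + (1 + d)*(4 + d)) = -10 + 5*(1 + d)*(4 + d))
f(40) + (2164/(-2332) - 1631/(-987)) = (10 + 5*40**2 + 25*40) + (2164/(-2332) - 1631/(-987)) = (10 + 5*1600 + 1000) + (2164*(-1/2332) - 1631*(-1/987)) = (10 + 8000 + 1000) + (-541/583 + 233/141) = 9010 + 59558/82203 = 740708588/82203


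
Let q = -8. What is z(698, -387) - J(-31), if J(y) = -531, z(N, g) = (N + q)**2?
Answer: 476631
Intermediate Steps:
z(N, g) = (-8 + N)**2 (z(N, g) = (N - 8)**2 = (-8 + N)**2)
z(698, -387) - J(-31) = (-8 + 698)**2 - 1*(-531) = 690**2 + 531 = 476100 + 531 = 476631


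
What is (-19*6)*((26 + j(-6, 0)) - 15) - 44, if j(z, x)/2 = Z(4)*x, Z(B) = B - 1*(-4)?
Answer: -1298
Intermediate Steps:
Z(B) = 4 + B (Z(B) = B + 4 = 4 + B)
j(z, x) = 16*x (j(z, x) = 2*((4 + 4)*x) = 2*(8*x) = 16*x)
(-19*6)*((26 + j(-6, 0)) - 15) - 44 = (-19*6)*((26 + 16*0) - 15) - 44 = -114*((26 + 0) - 15) - 44 = -114*(26 - 15) - 44 = -114*11 - 44 = -1254 - 44 = -1298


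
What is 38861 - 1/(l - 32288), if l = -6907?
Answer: 1523156896/39195 ≈ 38861.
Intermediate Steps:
38861 - 1/(l - 32288) = 38861 - 1/(-6907 - 32288) = 38861 - 1/(-39195) = 38861 - 1*(-1/39195) = 38861 + 1/39195 = 1523156896/39195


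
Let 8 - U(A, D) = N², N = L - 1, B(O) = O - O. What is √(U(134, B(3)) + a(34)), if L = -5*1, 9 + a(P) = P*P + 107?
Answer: √1226 ≈ 35.014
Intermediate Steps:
B(O) = 0
a(P) = 98 + P² (a(P) = -9 + (P*P + 107) = -9 + (P² + 107) = -9 + (107 + P²) = 98 + P²)
L = -5
N = -6 (N = -5 - 1 = -6)
U(A, D) = -28 (U(A, D) = 8 - 1*(-6)² = 8 - 1*36 = 8 - 36 = -28)
√(U(134, B(3)) + a(34)) = √(-28 + (98 + 34²)) = √(-28 + (98 + 1156)) = √(-28 + 1254) = √1226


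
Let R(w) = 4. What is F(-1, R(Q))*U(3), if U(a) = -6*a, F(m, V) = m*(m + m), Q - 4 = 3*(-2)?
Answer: -36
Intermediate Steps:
Q = -2 (Q = 4 + 3*(-2) = 4 - 6 = -2)
F(m, V) = 2*m² (F(m, V) = m*(2*m) = 2*m²)
F(-1, R(Q))*U(3) = (2*(-1)²)*(-6*3) = (2*1)*(-18) = 2*(-18) = -36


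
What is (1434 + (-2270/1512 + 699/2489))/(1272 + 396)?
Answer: 2696038285/3138648912 ≈ 0.85898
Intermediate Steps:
(1434 + (-2270/1512 + 699/2489))/(1272 + 396) = (1434 + (-2270*1/1512 + 699*(1/2489)))/1668 = (1434 + (-1135/756 + 699/2489))*(1/1668) = (1434 - 2296571/1881684)*(1/1668) = (2696038285/1881684)*(1/1668) = 2696038285/3138648912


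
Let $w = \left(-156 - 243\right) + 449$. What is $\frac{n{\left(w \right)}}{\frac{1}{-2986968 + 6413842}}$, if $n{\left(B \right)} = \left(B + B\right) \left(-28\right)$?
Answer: $-9595247200$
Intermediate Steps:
$w = 50$ ($w = -399 + 449 = 50$)
$n{\left(B \right)} = - 56 B$ ($n{\left(B \right)} = 2 B \left(-28\right) = - 56 B$)
$\frac{n{\left(w \right)}}{\frac{1}{-2986968 + 6413842}} = \frac{\left(-56\right) 50}{\frac{1}{-2986968 + 6413842}} = - \frac{2800}{\frac{1}{3426874}} = - 2800 \frac{1}{\frac{1}{3426874}} = \left(-2800\right) 3426874 = -9595247200$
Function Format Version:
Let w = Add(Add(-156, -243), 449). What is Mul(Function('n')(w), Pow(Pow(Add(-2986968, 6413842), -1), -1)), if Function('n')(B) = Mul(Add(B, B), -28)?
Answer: -9595247200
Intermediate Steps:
w = 50 (w = Add(-399, 449) = 50)
Function('n')(B) = Mul(-56, B) (Function('n')(B) = Mul(Mul(2, B), -28) = Mul(-56, B))
Mul(Function('n')(w), Pow(Pow(Add(-2986968, 6413842), -1), -1)) = Mul(Mul(-56, 50), Pow(Pow(Add(-2986968, 6413842), -1), -1)) = Mul(-2800, Pow(Pow(3426874, -1), -1)) = Mul(-2800, Pow(Rational(1, 3426874), -1)) = Mul(-2800, 3426874) = -9595247200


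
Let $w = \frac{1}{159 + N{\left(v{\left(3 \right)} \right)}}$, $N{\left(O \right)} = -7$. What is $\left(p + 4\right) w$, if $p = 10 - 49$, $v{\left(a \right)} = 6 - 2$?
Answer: $- \frac{35}{152} \approx -0.23026$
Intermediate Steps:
$v{\left(a \right)} = 4$ ($v{\left(a \right)} = 6 - 2 = 4$)
$p = -39$
$w = \frac{1}{152}$ ($w = \frac{1}{159 - 7} = \frac{1}{152} \approx 0.0065789$)
$\left(p + 4\right) w = \left(-39 + 4\right) \frac{1}{152} = \left(-35\right) \frac{1}{152} = - \frac{35}{152}$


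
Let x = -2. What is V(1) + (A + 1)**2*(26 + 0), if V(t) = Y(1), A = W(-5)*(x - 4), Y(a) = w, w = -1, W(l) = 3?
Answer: 7513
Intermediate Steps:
Y(a) = -1
A = -18 (A = 3*(-2 - 4) = 3*(-6) = -18)
V(t) = -1
V(1) + (A + 1)**2*(26 + 0) = -1 + (-18 + 1)**2*(26 + 0) = -1 + (-17)**2*26 = -1 + 289*26 = -1 + 7514 = 7513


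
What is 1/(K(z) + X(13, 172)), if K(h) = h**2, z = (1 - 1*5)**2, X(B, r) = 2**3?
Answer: 1/264 ≈ 0.0037879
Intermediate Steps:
X(B, r) = 8
z = 16 (z = (1 - 5)**2 = (-4)**2 = 16)
1/(K(z) + X(13, 172)) = 1/(16**2 + 8) = 1/(256 + 8) = 1/264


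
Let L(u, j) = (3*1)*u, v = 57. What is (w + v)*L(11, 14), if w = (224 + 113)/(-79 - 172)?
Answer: 461010/251 ≈ 1836.7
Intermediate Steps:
L(u, j) = 3*u
w = -337/251 (w = 337/(-251) = 337*(-1/251) = -337/251 ≈ -1.3426)
(w + v)*L(11, 14) = (-337/251 + 57)*(3*11) = (13970/251)*33 = 461010/251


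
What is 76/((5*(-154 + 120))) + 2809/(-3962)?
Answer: -389321/336770 ≈ -1.1560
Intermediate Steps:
76/((5*(-154 + 120))) + 2809/(-3962) = 76/((5*(-34))) + 2809*(-1/3962) = 76/(-170) - 2809/3962 = 76*(-1/170) - 2809/3962 = -38/85 - 2809/3962 = -389321/336770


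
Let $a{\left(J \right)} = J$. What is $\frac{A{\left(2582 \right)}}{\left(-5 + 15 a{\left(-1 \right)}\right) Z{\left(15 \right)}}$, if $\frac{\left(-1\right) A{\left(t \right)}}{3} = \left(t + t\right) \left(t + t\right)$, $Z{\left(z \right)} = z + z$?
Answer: $\frac{3333362}{25} \approx 1.3333 \cdot 10^{5}$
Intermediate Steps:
$Z{\left(z \right)} = 2 z$
$A{\left(t \right)} = - 12 t^{2}$ ($A{\left(t \right)} = - 3 \left(t + t\right) \left(t + t\right) = - 3 \cdot 2 t 2 t = - 3 \cdot 4 t^{2} = - 12 t^{2}$)
$\frac{A{\left(2582 \right)}}{\left(-5 + 15 a{\left(-1 \right)}\right) Z{\left(15 \right)}} = \frac{\left(-12\right) 2582^{2}}{\left(-5 + 15 \left(-1\right)\right) 2 \cdot 15} = \frac{\left(-12\right) 6666724}{\left(-5 - 15\right) 30} = - \frac{80000688}{\left(-20\right) 30} = - \frac{80000688}{-600} = \left(-80000688\right) \left(- \frac{1}{600}\right) = \frac{3333362}{25}$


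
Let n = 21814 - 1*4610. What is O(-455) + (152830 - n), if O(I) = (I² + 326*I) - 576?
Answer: 193745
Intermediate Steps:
n = 17204 (n = 21814 - 4610 = 17204)
O(I) = -576 + I² + 326*I
O(-455) + (152830 - n) = (-576 + (-455)² + 326*(-455)) + (152830 - 1*17204) = (-576 + 207025 - 148330) + (152830 - 17204) = 58119 + 135626 = 193745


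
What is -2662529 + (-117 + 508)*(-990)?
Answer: -3049619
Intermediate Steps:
-2662529 + (-117 + 508)*(-990) = -2662529 + 391*(-990) = -2662529 - 387090 = -3049619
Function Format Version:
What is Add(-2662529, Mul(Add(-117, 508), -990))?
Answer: -3049619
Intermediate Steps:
Add(-2662529, Mul(Add(-117, 508), -990)) = Add(-2662529, Mul(391, -990)) = Add(-2662529, -387090) = -3049619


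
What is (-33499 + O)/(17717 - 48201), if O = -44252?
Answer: 77751/30484 ≈ 2.5506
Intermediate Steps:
(-33499 + O)/(17717 - 48201) = (-33499 - 44252)/(17717 - 48201) = -77751/(-30484) = -77751*(-1/30484) = 77751/30484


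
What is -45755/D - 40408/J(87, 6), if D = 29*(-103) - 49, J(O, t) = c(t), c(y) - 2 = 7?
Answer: -40755631/9108 ≈ -4474.7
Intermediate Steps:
c(y) = 9 (c(y) = 2 + 7 = 9)
J(O, t) = 9
D = -3036 (D = -2987 - 49 = -3036)
-45755/D - 40408/J(87, 6) = -45755/(-3036) - 40408/9 = -45755*(-1/3036) - 40408*⅑ = 45755/3036 - 40408/9 = -40755631/9108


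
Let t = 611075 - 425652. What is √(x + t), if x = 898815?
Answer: √1084238 ≈ 1041.3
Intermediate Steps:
t = 185423
√(x + t) = √(898815 + 185423) = √1084238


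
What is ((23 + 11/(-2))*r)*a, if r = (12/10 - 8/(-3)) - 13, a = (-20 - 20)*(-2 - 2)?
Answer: -76720/3 ≈ -25573.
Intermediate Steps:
a = 160 (a = -40*(-4) = 160)
r = -137/15 (r = (12*(⅒) - 8*(-⅓)) - 13 = (6/5 + 8/3) - 13 = 58/15 - 13 = -137/15 ≈ -9.1333)
((23 + 11/(-2))*r)*a = ((23 + 11/(-2))*(-137/15))*160 = ((23 + 11*(-½))*(-137/15))*160 = ((23 - 11/2)*(-137/15))*160 = ((35/2)*(-137/15))*160 = -959/6*160 = -76720/3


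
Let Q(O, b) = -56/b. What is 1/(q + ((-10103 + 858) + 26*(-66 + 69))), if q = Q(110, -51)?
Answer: -51/467461 ≈ -0.00010910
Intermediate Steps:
q = 56/51 (q = -56/(-51) = -56*(-1/51) = 56/51 ≈ 1.0980)
1/(q + ((-10103 + 858) + 26*(-66 + 69))) = 1/(56/51 + ((-10103 + 858) + 26*(-66 + 69))) = 1/(56/51 + (-9245 + 26*3)) = 1/(56/51 + (-9245 + 78)) = 1/(56/51 - 9167) = 1/(-467461/51) = -51/467461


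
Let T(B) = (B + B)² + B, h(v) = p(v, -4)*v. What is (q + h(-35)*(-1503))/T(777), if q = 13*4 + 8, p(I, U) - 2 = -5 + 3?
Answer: 20/805231 ≈ 2.4838e-5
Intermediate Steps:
p(I, U) = 0 (p(I, U) = 2 + (-5 + 3) = 2 - 2 = 0)
q = 60 (q = 52 + 8 = 60)
h(v) = 0 (h(v) = 0*v = 0)
T(B) = B + 4*B² (T(B) = (2*B)² + B = 4*B² + B = B + 4*B²)
(q + h(-35)*(-1503))/T(777) = (60 + 0*(-1503))/((777*(1 + 4*777))) = (60 + 0)/((777*(1 + 3108))) = 60/((777*3109)) = 60/2415693 = 60*(1/2415693) = 20/805231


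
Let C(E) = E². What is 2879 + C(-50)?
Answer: 5379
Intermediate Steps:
2879 + C(-50) = 2879 + (-50)² = 2879 + 2500 = 5379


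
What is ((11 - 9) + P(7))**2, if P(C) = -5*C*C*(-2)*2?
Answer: 964324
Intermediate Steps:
P(C) = 20*C**2 (P(C) = -5*C**2*(-2)*2 = -(-10)*C**2*2 = (10*C**2)*2 = 20*C**2)
((11 - 9) + P(7))**2 = ((11 - 9) + 20*7**2)**2 = (2 + 20*49)**2 = (2 + 980)**2 = 982**2 = 964324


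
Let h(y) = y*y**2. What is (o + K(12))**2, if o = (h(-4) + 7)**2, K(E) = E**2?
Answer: 11512449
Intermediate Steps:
h(y) = y**3
o = 3249 (o = ((-4)**3 + 7)**2 = (-64 + 7)**2 = (-57)**2 = 3249)
(o + K(12))**2 = (3249 + 12**2)**2 = (3249 + 144)**2 = 3393**2 = 11512449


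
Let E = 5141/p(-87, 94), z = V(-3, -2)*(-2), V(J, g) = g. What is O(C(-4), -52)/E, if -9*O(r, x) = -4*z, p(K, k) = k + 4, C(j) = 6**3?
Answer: 1568/46269 ≈ 0.033889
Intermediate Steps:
C(j) = 216
p(K, k) = 4 + k
z = 4 (z = -2*(-2) = 4)
O(r, x) = 16/9 (O(r, x) = -(-4)*4/9 = -1/9*(-16) = 16/9)
E = 5141/98 (E = 5141/(4 + 94) = 5141/98 ≈ 52.459)
O(C(-4), -52)/E = 16/(9*(5141/98)) = (16/9)*(98/5141) = 1568/46269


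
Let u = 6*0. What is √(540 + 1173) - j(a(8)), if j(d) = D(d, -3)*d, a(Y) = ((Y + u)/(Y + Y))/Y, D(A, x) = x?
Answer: 3/16 + √1713 ≈ 41.576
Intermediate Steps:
u = 0
a(Y) = 1/(2*Y) (a(Y) = ((Y + 0)/(Y + Y))/Y = (Y/((2*Y)))/Y = (Y*(1/(2*Y)))/Y = 1/(2*Y))
j(d) = -3*d
√(540 + 1173) - j(a(8)) = √(540 + 1173) - (-3)*(½)/8 = √1713 - (-3)*(½)*(⅛) = √1713 - (-3)/16 = √1713 - 1*(-3/16) = √1713 + 3/16 = 3/16 + √1713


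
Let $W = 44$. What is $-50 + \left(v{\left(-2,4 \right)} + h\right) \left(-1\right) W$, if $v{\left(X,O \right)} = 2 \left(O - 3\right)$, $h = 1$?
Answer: $-182$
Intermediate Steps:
$v{\left(X,O \right)} = -6 + 2 O$ ($v{\left(X,O \right)} = 2 \left(-3 + O\right) = -6 + 2 O$)
$-50 + \left(v{\left(-2,4 \right)} + h\right) \left(-1\right) W = -50 + \left(\left(-6 + 2 \cdot 4\right) + 1\right) \left(-1\right) 44 = -50 + \left(\left(-6 + 8\right) + 1\right) \left(-1\right) 44 = -50 + \left(2 + 1\right) \left(-1\right) 44 = -50 + 3 \left(-1\right) 44 = -50 - 132 = -182$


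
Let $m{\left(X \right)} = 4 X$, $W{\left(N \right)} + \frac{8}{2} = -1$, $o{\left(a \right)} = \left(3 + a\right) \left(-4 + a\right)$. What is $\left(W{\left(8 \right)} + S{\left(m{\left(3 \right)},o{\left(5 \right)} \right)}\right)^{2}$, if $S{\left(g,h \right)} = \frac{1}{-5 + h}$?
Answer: $\frac{196}{9} \approx 21.778$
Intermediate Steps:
$o{\left(a \right)} = \left(-4 + a\right) \left(3 + a\right)$
$W{\left(N \right)} = -5$ ($W{\left(N \right)} = -4 - 1 = -5$)
$\left(W{\left(8 \right)} + S{\left(m{\left(3 \right)},o{\left(5 \right)} \right)}\right)^{2} = \left(-5 + \frac{1}{-5 - \left(17 - 25\right)}\right)^{2} = \left(-5 + \frac{1}{-5 - -8}\right)^{2} = \left(-5 + \frac{1}{-5 + 8}\right)^{2} = \left(-5 + \frac{1}{3}\right)^{2} = \left(- \frac{14}{3}\right)^{2} = \frac{196}{9}$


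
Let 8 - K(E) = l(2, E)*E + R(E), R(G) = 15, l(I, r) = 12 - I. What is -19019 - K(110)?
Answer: -17912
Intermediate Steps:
K(E) = -7 - 10*E (K(E) = 8 - ((12 - 1*2)*E + 15) = 8 - ((12 - 2)*E + 15) = 8 - (10*E + 15) = 8 - (15 + 10*E) = 8 + (-15 - 10*E) = -7 - 10*E)
-19019 - K(110) = -19019 - (-7 - 10*110) = -19019 - (-7 - 1100) = -19019 - 1*(-1107) = -19019 + 1107 = -17912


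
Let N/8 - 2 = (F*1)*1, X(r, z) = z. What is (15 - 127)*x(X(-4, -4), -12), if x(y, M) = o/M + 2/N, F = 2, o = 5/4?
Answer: 14/3 ≈ 4.6667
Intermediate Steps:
o = 5/4 (o = 5*(¼) = 5/4 ≈ 1.2500)
N = 32 (N = 16 + 8*((2*1)*1) = 16 + 8*(2*1) = 16 + 8*2 = 16 + 16 = 32)
x(y, M) = 1/16 + 5/(4*M) (x(y, M) = 5/(4*M) + 2/32 = 5/(4*M) + 2*(1/32) = 5/(4*M) + 1/16 = 1/16 + 5/(4*M))
(15 - 127)*x(X(-4, -4), -12) = (15 - 127)*((1/16)*(20 - 12)/(-12)) = -7*(-1)*8/12 = -112*(-1/24) = 14/3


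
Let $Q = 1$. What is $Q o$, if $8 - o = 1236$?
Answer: $-1228$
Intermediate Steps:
$o = -1228$ ($o = 8 - 1236 = -1228$)
$Q o = 1 \left(-1228\right) = -1228$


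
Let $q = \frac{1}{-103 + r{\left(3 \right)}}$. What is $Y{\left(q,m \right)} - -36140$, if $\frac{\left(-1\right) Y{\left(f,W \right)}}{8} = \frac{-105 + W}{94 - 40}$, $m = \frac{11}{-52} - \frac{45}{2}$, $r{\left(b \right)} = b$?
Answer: $\frac{12691781}{351} \approx 36159.0$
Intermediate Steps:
$m = - \frac{1181}{52}$ ($m = 11 \left(- \frac{1}{52}\right) - \frac{45}{2} = - \frac{11}{52} - \frac{45}{2} = - \frac{1181}{52} \approx -22.712$)
$q = - \frac{1}{100}$ ($q = \frac{1}{-103 + 3} = \frac{1}{-100} = - \frac{1}{100} \approx -0.01$)
$Y{\left(f,W \right)} = \frac{140}{9} - \frac{4 W}{27}$ ($Y{\left(f,W \right)} = - 8 \frac{-105 + W}{94 - 40} = - 8 \frac{-105 + W}{54} = - 8 \left(-105 + W\right) \frac{1}{54} = - 8 \left(- \frac{35}{18} + \frac{W}{54}\right) = \frac{140}{9} - \frac{4 W}{27}$)
$Y{\left(q,m \right)} - -36140 = \left(\frac{140}{9} - - \frac{1181}{351}\right) - -36140 = \left(\frac{140}{9} + \frac{1181}{351}\right) + 36140 = \frac{6641}{351} + 36140 = \frac{12691781}{351}$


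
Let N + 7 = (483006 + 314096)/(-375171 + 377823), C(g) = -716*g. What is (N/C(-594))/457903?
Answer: 389269/258235818180912 ≈ 1.5074e-9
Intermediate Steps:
N = 389269/1326 (N = -7 + (483006 + 314096)/(-375171 + 377823) = -7 + 797102/2652 = -7 + 797102*(1/2652) = -7 + 398551/1326 = 389269/1326 ≈ 293.57)
(N/C(-594))/457903 = (389269/(1326*((-716*(-594)))))/457903 = ((389269/1326)/425304)*(1/457903) = ((389269/1326)*(1/425304))*(1/457903) = (389269/563953104)*(1/457903) = 389269/258235818180912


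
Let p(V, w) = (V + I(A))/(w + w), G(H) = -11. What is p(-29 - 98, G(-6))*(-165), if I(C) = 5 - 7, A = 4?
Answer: -1935/2 ≈ -967.50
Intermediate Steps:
I(C) = -2
p(V, w) = (-2 + V)/(2*w) (p(V, w) = (V - 2)/(w + w) = (-2 + V)/((2*w)) = (-2 + V)*(1/(2*w)) = (-2 + V)/(2*w))
p(-29 - 98, G(-6))*(-165) = ((½)*(-2 + (-29 - 98))/(-11))*(-165) = ((½)*(-1/11)*(-2 - 127))*(-165) = ((½)*(-1/11)*(-129))*(-165) = (129/22)*(-165) = -1935/2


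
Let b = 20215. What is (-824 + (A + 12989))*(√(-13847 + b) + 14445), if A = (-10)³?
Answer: 161278425 + 44660*√398 ≈ 1.6217e+8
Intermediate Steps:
A = -1000
(-824 + (A + 12989))*(√(-13847 + b) + 14445) = (-824 + (-1000 + 12989))*(√(-13847 + 20215) + 14445) = (-824 + 11989)*(√6368 + 14445) = 11165*(4*√398 + 14445) = 11165*(14445 + 4*√398) = 161278425 + 44660*√398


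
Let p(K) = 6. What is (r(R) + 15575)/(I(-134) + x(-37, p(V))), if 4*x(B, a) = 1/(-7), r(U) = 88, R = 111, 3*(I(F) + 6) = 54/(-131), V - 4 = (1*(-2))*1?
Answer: -57451884/22643 ≈ -2537.3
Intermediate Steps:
V = 2 (V = 4 + (1*(-2))*1 = 4 - 2*1 = 4 - 2 = 2)
I(F) = -804/131 (I(F) = -6 + (54/(-131))/3 = -6 + (54*(-1/131))/3 = -6 + (⅓)*(-54/131) = -6 - 18/131 = -804/131)
x(B, a) = -1/28 (x(B, a) = (¼)/(-7) = (¼)*(-⅐) = -1/28)
(r(R) + 15575)/(I(-134) + x(-37, p(V))) = (88 + 15575)/(-804/131 - 1/28) = 15663/(-22643/3668) = 15663*(-3668/22643) = -57451884/22643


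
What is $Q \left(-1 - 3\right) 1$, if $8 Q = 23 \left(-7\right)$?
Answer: $\frac{161}{2} \approx 80.5$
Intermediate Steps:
$Q = - \frac{161}{8}$ ($Q = \frac{23 \left(-7\right)}{8} = \frac{1}{8} \left(-161\right) = - \frac{161}{8} \approx -20.125$)
$Q \left(-1 - 3\right) 1 = - \frac{161 \left(-1 - 3\right) 1}{8} = - \frac{161 \left(\left(-4\right) 1\right)}{8} = \left(- \frac{161}{8}\right) \left(-4\right) = \frac{161}{2}$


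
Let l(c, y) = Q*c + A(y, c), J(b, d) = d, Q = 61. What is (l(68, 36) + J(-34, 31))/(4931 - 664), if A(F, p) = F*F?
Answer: 5475/4267 ≈ 1.2831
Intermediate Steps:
A(F, p) = F**2
l(c, y) = y**2 + 61*c (l(c, y) = 61*c + y**2 = y**2 + 61*c)
(l(68, 36) + J(-34, 31))/(4931 - 664) = ((36**2 + 61*68) + 31)/(4931 - 664) = ((1296 + 4148) + 31)/4267 = (5444 + 31)*(1/4267) = 5475*(1/4267) = 5475/4267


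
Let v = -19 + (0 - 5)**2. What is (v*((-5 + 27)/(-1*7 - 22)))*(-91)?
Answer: 12012/29 ≈ 414.21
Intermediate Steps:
v = 6 (v = -19 + (-5)**2 = -19 + 25 = 6)
(v*((-5 + 27)/(-1*7 - 22)))*(-91) = (6*((-5 + 27)/(-1*7 - 22)))*(-91) = (6*(22/(-7 - 22)))*(-91) = (6*(22/(-29)))*(-91) = (6*(22*(-1/29)))*(-91) = (6*(-22/29))*(-91) = -132/29*(-91) = 12012/29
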